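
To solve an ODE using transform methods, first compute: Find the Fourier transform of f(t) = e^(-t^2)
The Fourier transform of a Gaussian e^(-t^2) is sqrt(pi) * e^(-omega^2/4).
With a = 1: F(omega) = sqrt(pi) * e^(-omega^2/4)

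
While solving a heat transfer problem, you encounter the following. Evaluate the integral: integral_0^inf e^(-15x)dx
integral_0^inf e^(-15x) dx=[-1/15*e^(-15x)]_0^inf
=0 - (-1/15)=1/15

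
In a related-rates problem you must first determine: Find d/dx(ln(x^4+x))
Chain rule: d/dx[ln(u)]=u'/u where u=x^4+x
u'=4x^3+1

Answer: (4x^3+1)/(x^4+x)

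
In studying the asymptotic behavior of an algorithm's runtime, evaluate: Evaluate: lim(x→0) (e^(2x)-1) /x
L'Hôpital (0/0): lim 2e^(2x)/1=2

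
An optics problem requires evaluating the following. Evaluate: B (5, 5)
B(x,y)=Γ(x)Γ(y)/Γ(x+y)=(x-1)!(y-1)!/(x+y-1)!
B(5,5)=4!·4!/9!=1/630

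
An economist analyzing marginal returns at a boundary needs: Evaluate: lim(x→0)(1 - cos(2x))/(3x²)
Using 1-cos(u) ≈ u²/2 for small u:
(1-cos(2x)) ≈ (2x)²/2=4x²/2
So limit=4/(2·3)=2/3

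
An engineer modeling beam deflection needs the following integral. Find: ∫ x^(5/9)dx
Power rule: ∫ x^(5/9) dx=x^(14/9)/(14/9)+C

Answer: (9/14)·x^(14/9)+C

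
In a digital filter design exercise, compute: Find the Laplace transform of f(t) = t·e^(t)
L{t·e^(at)}=1/(s-a)²
L{t·e^(t)}=1/(s-1)²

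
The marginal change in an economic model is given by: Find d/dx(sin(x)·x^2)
Product rule: (fg)' = f'g+fg'
f = sin(x), f' = cos(x)
g = x^2, g' = 2x

Answer: cos(x)·x^2+2·sin(x)·x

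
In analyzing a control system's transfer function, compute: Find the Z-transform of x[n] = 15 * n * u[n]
Z{n * u[n]}=z/(z-1)^2
By linearity: Z{15 * n * u[n]}=15z/(z-1)^2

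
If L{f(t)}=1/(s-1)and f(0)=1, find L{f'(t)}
L{f'(t)}=s·F(s) - f(0)=s/(s-1)-1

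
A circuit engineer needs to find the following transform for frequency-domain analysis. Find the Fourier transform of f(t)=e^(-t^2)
The Fourier transform of a Gaussian e^(-t^2) is sqrt(pi)*e^(-omega^2/4).
With a = 1: F(omega) = sqrt(pi)*e^(-omega^2/4)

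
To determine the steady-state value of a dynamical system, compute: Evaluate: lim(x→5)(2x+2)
Polynomial is continuous, so substitute x=5:
2·5 + 2=12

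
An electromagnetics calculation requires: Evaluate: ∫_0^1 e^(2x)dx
Antiderivative: (1/2)e^(2x)
Evaluate: (1/2)(e^2-1)

Answer: (e^2-1)/2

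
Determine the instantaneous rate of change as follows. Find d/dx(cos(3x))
Chain rule: d/dx[cos(u)]=-sin(u)·u' where u=3x
u'=3

Answer: -3·sin(3x)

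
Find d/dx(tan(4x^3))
Chain rule: d/dx[tan(u)]=sec²(u)·u' where u=4x^3
u'=12x^2

Answer: 12x^2·sec²(4x^3)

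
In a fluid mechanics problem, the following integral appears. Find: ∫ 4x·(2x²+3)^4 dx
Let u = 2x²+3, du = 4x dx
∫ u^4 du = u^5/5+C

Answer: (2x²+3)^5/5+C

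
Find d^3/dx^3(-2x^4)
Apply power rule 3 times:
d^1: -8x^3
d^2: -24x^2
d^3: -48x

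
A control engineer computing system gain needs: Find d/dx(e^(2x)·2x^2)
Product rule: (fg)' = f'g+fg'
f = e^(2x), f' = 2·e^(2x)
g = 2x^2, g' = 4x

Answer: 4·e^(2x)·x^2+4·e^(2x)·x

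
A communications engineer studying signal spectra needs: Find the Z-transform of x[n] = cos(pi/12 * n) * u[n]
Z{cos(w0*n)*u[n]}=z(z - cos(w0))/(z^2 - 2z*cos(w0) + 1)
With w0=pi/12: X(z)=z(z - cos(pi/12))/(z^2 - 2z*cos(pi/12) + 1)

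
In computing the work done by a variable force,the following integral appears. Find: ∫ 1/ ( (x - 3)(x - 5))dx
Partial fractions: 1/((x-3)(x-5)) = A/(x-3) + B/(x-5)
A = -1/2, B = 1/2
∫ [-1/2· 1/(x-3) + 1/2· 1/(x-5)] dx
= (1/2)[ln|x-5| - ln|x-3|] + C

Answer: (1/2)·ln|(x-5)/(x-3)| + C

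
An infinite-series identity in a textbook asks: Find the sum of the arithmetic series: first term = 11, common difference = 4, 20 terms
Last term: a_n = 11+(20-1)·4 = 87
Sum = n(a_1+a_n)/2 = 20(11+87)/2 = 980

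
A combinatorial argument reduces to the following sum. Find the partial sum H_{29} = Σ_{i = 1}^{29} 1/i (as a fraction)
H_29 = 1 + 1/2 + 1/3 + ... + 1/29
= 9227046511387/2329089562800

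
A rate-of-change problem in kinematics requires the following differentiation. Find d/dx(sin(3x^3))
Chain rule: d/dx[sin(u)]=cos(u)·u' where u=3x^3
u'=9x^2

Answer: 9x^2·cos(3x^3)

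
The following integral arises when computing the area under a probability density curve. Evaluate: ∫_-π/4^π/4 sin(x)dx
Antiderivative: -cos(x)
Evaluate at bounds: [-cos(1·π/4)/1] - [-cos(1·-π/4)/1]
=(-(√2/2) + (√2/2))/1=0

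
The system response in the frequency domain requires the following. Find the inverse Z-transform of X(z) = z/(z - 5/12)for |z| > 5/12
Standard pair: z/(z-a) <-> a^n * u[n] for causal signals
With a = 5/12: x[n] = (5/12)^n * u[n]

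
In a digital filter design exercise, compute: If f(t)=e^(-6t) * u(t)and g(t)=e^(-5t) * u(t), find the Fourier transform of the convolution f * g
By the convolution theorem: F{f*g}=F(omega)*G(omega)
F(omega)=1/(6+j*omega), G(omega)=1/(5+j*omega)
F{f*g}=1/((6+j*omega)(5+j*omega))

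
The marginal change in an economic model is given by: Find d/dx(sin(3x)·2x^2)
Product rule: (fg)' = f'g + fg'
f = sin(3x), f' = 3·cos(3x)
g = 2x^2, g' = 4x

Answer: 6·cos(3x)·x^2 + 4·sin(3x)·x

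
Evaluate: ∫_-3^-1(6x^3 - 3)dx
Step 1: Find antiderivative F(x)=(3/2)x^4 - 3x
Step 2: F(-1) - F(-3)=9/2 - (261/2)=-126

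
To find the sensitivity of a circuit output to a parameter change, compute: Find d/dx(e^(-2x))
Chain rule: d/dx[e^u]=e^u · u' where u=-2x
u'=-2

Answer: -2·e^(-2x)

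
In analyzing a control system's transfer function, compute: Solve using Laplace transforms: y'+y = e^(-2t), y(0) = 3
Take L: sY - 3+Y=1/(s+2)
Y(s+1)=1/(s+2)+3
Y=1/((s+2)(s+1))+3/(s+1)
Partial fractions: 1/((s+2)(s+1))=-1/(s+2)+1/(s+1)
So Y=-1/(s+2)+4/(s+1)
Inverse Laplace transform (L^(-1){1/(s+2)}=e^(-2t), L^(-1){1/(s+1)}=e^(-t)):

Answer: y(t)=-1·e^(-2t)+4·e^(-t)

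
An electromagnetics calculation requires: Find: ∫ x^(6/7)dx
Power rule: ∫ x^(6/7) dx=x^(13/7)/(13/7) + C

Answer: (7/13)·x^(13/7) + C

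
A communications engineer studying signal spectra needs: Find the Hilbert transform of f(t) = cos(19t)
The Hilbert transform shifts each frequency component by -pi/2.
H{cos(wt)} = sin(wt)
With w = 19: H{cos(19t)} = sin(19t)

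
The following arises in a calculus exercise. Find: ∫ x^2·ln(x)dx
By parts: u=ln(x), dv=x^2 dx
du=1/x dx, v=x^3/3
=x^3·ln(x)/3 - ∫ x^2/3 dx
=x^3·ln(x)/3 - x^3/9 + C

Answer: x^3(ln(x)/3 - 1/9) + C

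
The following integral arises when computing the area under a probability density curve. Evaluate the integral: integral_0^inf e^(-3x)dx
integral_0^inf e^(-3x) dx = [-1/3*e^(-3x)]_0^inf
= 0 - (-1/3) = 1/3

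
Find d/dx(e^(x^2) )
Chain rule: d/dx[e^u] = e^u · u' where u = x^2
u' = 2x

Answer: 2x·e^(x^2)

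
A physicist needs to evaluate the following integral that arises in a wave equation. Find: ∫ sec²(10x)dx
Since d/dx[tan(10x)] = 10sec²(10x), integral = tan(10x)/10+C

Answer: (1/10)tan(10x)+C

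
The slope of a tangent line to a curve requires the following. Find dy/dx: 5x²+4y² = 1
Differentiate: 10x + 8y·(dy/dx)=0
dy/dx=-10x/(8y)=-(5/4)·(x/y)

Answer: dy/dx=-(5/4)·(x/y)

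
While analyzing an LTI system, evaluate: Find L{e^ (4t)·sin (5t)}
First shifting: L{e^(at)f(t)}=F(s-a)
L{sin(5t)}=5/(s²+25)
Shift: 5/((s-4)²+25)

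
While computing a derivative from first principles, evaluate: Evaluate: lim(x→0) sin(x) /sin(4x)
sin(u) ≈ u for small u:
sin(x)/sin(4x) ≈ x/(4x) = 1/4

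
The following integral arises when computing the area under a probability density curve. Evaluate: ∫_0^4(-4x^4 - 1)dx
Step 1: Find antiderivative F(x) = (-4/5)x^5 - x
Step 2: F(4) - F(0) = -4116/5 - (0) = -4116/5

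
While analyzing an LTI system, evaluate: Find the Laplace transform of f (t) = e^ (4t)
L{e^(at)} = 1/(s-a)
L{e^(4t)} = 1/(s-4)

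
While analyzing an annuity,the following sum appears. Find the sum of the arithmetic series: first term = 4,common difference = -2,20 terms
Last term: a_n = 4+(20-1)·-2 = -34
Sum = n(a_1+a_n)/2 = 20(4+(-34))/2 = -300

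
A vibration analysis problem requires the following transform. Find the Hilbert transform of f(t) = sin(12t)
The Hilbert transform shifts each frequency component by -pi/2.
H{sin(wt)}=-cos(wt)
With w=12: H{sin(12t)}=-cos(12t)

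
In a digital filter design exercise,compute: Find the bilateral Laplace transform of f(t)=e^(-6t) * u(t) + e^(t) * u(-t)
For e^(-6t) * u(t): L=1/(s + 6), Re(s) > -6
For e^(t) * u(-t): L=-1/(s-1), Re(s) < 1
Combined: F(s)=1/(s + 6) - 1/(s-1), -6 < Re(s) < 1

Answer: 1/(s + 6) - 1/(s-1), ROC: -6 < Re(s) < 1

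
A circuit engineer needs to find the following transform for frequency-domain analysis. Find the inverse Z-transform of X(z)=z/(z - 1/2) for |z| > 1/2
Standard pair: z/(z-a) <-> a^n*u[n] for causal signals
With a = 1/2: x[n] = (1/2)^n*u[n]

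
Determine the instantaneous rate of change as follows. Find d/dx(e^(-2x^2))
Chain rule: d/dx[e^u] = e^u · u' where u = -2x^2
u' = -4x

Answer: -4x·e^(-2x^2)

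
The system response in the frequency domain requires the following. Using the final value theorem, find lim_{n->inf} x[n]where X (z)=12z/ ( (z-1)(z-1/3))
Final value theorem: lim x[n] = lim_{z->1} (z-1)*X(z)
(z-1)*X(z) = 12z/(z-1/3)
As z->1: 12/(1 - 1/3) = 12/(2/3) = 18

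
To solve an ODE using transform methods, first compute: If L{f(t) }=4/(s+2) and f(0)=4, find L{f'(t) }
L{f'(t)} = s·F(s) - f(0) = 4s/(s+2)-4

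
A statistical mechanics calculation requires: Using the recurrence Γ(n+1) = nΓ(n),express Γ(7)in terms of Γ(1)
Γ(7) = 6Γ(6) = 6·5Γ(5) = ... = 6!·Γ(1) = 720·Γ(1)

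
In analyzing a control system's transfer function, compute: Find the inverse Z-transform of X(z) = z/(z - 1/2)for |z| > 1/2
Standard pair: z/(z-a) <-> a^n*u[n] for causal signals
With a=1/2: x[n]=(1/2)^n*u[n]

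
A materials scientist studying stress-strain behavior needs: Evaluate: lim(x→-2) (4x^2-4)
Polynomial is continuous, so substitute x = -2:
4·(-2)^2-4 = 12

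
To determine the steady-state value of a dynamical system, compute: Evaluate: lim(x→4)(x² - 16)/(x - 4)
Factor: (x² - 16)=(x-4)(x + 4)
Cancel (x-4): lim(x→4) (x + 4)=8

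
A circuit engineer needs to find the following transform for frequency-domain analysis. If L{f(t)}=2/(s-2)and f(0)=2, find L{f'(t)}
L{f'(t)}=s·F(s) - f(0)=2s/(s-2) - 2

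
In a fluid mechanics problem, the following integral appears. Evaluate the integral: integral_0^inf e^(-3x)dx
integral_0^inf e^(-3x) dx=[-1/3*e^(-3x)]_0^inf
=0 - (-1/3)=1/3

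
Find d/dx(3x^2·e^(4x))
Product rule: (fg)' = f'g+fg'
f = 3x^2, f' = 6x
g = e^(4x), g' = 4·e^(4x)

Answer: 6x·e^(4x)+12x^2·e^(4x)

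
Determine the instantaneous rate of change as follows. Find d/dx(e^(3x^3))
Chain rule: d/dx[e^u] = e^u · u' where u = 3x^3
u' = 9x^2

Answer: 9x^2·e^(3x^3)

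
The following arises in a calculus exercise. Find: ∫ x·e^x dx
Integration by parts: u = x, dv = e^x dx
du = dx, v = e^x
= x·e^x - ∫ e^x dx
= x·e^x - e^x+C

Answer: e^x(x - 1)+C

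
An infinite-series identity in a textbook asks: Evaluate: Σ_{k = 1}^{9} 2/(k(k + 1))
Partial fractions: 2/(k(k + 1))=2/k - 2/(k + 1)
Telescoping sum: 2(1 - 1/10)=2·9/10

Answer: 9/5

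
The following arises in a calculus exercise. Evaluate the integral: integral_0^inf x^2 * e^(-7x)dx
This is a Gamma integral. Substitute u = 7x (du = 7 dx):
integral_0^inf x^2*e^(-7x) dx = (1/7^3) integral_0^inf u^2*e^(-u) du
= Gamma(3)/7^3 = 2!/7^3 = 2/343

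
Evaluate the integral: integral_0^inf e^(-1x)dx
integral_0^inf e^(-1x) dx = [-1/1 * e^(-1x)]_0^inf
= 0 - (-1/1) = 1/1

Answer: 1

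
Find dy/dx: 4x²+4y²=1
Differentiate: 8x+8y·(dy/dx)=0
dy/dx=-8x/(8y)=-1·(x/y)

Answer: dy/dx=-1·(x/y)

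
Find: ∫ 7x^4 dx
Using power rule: ∫ 7x^4 dx = 7/5 x^5 + C = (7/5)x^5 + C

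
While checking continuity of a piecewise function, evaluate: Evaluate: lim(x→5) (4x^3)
Polynomial is continuous, so substitute x = 5:
4·5^3 = 500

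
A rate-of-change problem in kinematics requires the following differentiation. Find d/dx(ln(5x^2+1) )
Chain rule: d/dx[ln(u)] = u'/u where u = 5x^2 + 1
u' = 10x

Answer: (10x)/(5x^2 + 1)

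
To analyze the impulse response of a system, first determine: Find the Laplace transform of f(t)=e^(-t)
L{e^(at)} = 1/(s-a)
L{e^(-t)} = 1/(s+1)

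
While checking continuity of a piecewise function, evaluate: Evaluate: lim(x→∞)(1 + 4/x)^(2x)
Rewrite as [(1 + 4/x)^x]^2.
lim(1 + 4/x)^x = e^4, so limit = (e^4)^2 = e^8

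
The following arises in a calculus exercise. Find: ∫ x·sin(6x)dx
By parts: u=x, dv=sin(6x) dx
du=dx, v=-cos(6x)/6
=-x·cos(6x)/6+sin(6x)/6²+C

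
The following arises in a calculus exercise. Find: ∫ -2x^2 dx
Using power rule: ∫ -2x^2 dx=-2/3 x^3 + C=(-2/3)x^3 + C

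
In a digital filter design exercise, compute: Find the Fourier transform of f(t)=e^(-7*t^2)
The Fourier transform of a Gaussian e^(-a * t^2) is sqrt(pi/a) * e^(-omega^2/(4a)).
With a=7: F(omega)=sqrt(pi/7) * e^(-omega^2/28)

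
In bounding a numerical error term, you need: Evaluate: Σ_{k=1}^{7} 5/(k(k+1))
Partial fractions: 5/(k(k+1))=5/k - 5/(k+1)
Telescoping sum: 5(1-1/8)=5·7/8

Answer: 35/8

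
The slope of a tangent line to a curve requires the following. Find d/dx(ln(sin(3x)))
Chain rule: d/dx[ln(u)] = u'/u where u = sin(3x)
u' = 3cos(3x)

Answer: (3cos(3x))/(sin(3x))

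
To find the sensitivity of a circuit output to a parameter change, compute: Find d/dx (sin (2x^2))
Chain rule: d/dx[sin(u)] = cos(u)·u' where u = 2x^2
u' = 4x

Answer: 4x·cos(2x^2)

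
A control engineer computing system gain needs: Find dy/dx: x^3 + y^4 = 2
Differentiate: 3x^2+4y^3·(dy/dx)=0
dy/dx=-3x^2/(4y^3)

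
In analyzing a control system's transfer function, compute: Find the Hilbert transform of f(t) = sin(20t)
The Hilbert transform shifts each frequency component by -pi/2.
H{sin(wt)}=-cos(wt)
With w=20: H{sin(20t)}=-cos(20t)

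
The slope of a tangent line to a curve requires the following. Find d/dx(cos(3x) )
Chain rule: d/dx[cos(u)]=-sin(u)·u' where u=3x
u'=3

Answer: -3·sin(3x)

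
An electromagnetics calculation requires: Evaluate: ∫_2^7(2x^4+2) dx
Step 1: Find antiderivative F(x) = (2/5)x^5 + 2x
Step 2: F(7) - F(2) = 33684/5 - (84/5) = 6720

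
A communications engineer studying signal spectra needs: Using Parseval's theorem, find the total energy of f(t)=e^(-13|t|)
Parseval's theorem: E=integral |f(t)|^2 dt=(1/2pi) integral |F(omega)|^2 domega
E=integral_{-inf}^{inf} e^(-26|t|) dt=2*integral_0^inf e^(-26t) dt=2/(2*13)=1/13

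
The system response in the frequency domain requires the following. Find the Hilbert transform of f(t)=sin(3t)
The Hilbert transform shifts each frequency component by -pi/2.
H{sin(wt)} = -cos(wt)
With w = 3: H{sin(3t)} = -cos(3t)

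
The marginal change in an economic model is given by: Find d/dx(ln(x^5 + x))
Chain rule: d/dx[ln(u)] = u'/u where u = x^5+x
u' = 5x^4+1

Answer: (5x^4+1)/(x^5+x)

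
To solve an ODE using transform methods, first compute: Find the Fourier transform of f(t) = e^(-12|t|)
Using the standard pair: F{e^(-a|t|)}=2a/(a^2+omega^2)
With a=12: F(omega)=24/(144+omega^2)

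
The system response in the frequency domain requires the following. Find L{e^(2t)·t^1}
First shifting: L{e^(at)f(t)} = F(s-a)
L{t^1} = 1/s^2
Shift s → s-2: 1/(s-2)^2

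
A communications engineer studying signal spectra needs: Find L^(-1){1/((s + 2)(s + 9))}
Partial fractions: 1/((s+2)(s+9)) = A/(s+2)+B/(s+9)
Cover-up: A = 1/(s+9)|_{s = -2} = 1/7; B = 1/(s+2)|_{s = -9} = -1/7
L^(-1) = (1/7)e^(-2t) - (1/7)e^(-9t)

Answer: (1/7)(e^(-2t) - e^(-9t))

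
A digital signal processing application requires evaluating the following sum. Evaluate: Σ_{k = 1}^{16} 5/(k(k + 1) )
Partial fractions: 5/(k(k+1))=5/k - 5/(k+1)
Telescoping sum: 5(1-1/17)=5·16/17

Answer: 80/17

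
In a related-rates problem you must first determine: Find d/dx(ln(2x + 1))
Chain rule: d/dx[ln(u)] = u'/u where u = 2x + 1
u' = 2

Answer: (2)/(2x + 1)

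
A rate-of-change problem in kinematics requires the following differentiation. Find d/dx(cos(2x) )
Chain rule: d/dx[cos(u)] = -sin(u)·u' where u = 2x
u' = 2

Answer: -2·sin(2x)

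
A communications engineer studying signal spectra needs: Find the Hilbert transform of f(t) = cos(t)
The Hilbert transform shifts each frequency component by -pi/2.
H{cos(wt)} = sin(wt)
With w = 1: H{cos(t)} = sin(t)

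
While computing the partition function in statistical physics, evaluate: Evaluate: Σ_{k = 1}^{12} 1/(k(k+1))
Partial fractions: 1/(k(k+1))=1/k - 1/(k+1)
Telescoping sum: 1(1-1/13)=1·12/13

Answer: 12/13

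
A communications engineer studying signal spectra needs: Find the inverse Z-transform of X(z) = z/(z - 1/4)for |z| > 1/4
Standard pair: z/(z-a) <-> a^n * u[n] for causal signals
With a=1/4: x[n]=(1/4)^n * u[n]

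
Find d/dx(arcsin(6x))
d/dx[arcsin(u)] = u'/√(1-u²), u = 6x, u' = 6

Answer: 6/√(1 - 36x²)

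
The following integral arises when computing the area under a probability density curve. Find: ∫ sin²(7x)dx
Using identity sin²(u)=(1 - cos(2u))/2:
∫ (1 - cos(14x))/2 dx=x/2 - sin(14x)/28+C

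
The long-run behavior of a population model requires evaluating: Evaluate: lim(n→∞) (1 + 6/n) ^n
This is the definition of e^6: lim(1 + 6/n)^n=e^6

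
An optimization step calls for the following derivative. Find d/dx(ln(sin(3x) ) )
Chain rule: d/dx[ln(u)] = u'/u where u = sin(3x)
u' = 3cos(3x)

Answer: (3cos(3x))/(sin(3x))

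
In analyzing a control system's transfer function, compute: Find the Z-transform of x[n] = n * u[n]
Standard pair: Z{n*u[n]} = z/(z-1)^2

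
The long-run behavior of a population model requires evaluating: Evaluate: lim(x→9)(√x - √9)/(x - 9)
Multiply by conjugate (√x+√9)/(√x+√9):
= (x - 9)/((x - 9)(√x+√9)) = 1/(√x+√9)
As x → 9: 1/(2√9)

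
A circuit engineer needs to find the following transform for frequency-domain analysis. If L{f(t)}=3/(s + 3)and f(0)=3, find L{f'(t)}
L{f'(t)} = s·F(s) - f(0) = 3s/(s + 3) - 3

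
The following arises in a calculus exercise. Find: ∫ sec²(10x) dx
Since d/dx[tan(10x)] = 10sec²(10x), integral = tan(10x)/10+C

Answer: (1/10)tan(10x)+C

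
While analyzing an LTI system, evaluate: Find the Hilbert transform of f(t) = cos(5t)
The Hilbert transform shifts each frequency component by -pi/2.
H{cos(wt)} = sin(wt)
With w = 5: H{cos(5t)} = sin(5t)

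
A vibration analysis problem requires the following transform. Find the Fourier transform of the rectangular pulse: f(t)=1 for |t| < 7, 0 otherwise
F(omega)=integral from -7 to 7 of e^(-j * omega * t) dt
=2 * sin(7 * omega)/omega=14 * sinc(7 * omega/pi)

Answer: 2 * sin(7 * omega)/omega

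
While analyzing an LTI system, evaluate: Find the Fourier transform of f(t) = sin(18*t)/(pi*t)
sin(W*t)/(pi*t) = (W/pi)*sinc(W*t/pi) is the impulse response of the ideal low-pass filter with cutoff W (here W = 18).
Its Fourier transform is a rectangular function:
F(omega) = 1 for |omega| < 18, 0 otherwise

Answer: rect(omega/36) [i.e., 1 for |omega| < 18, 0 otherwise]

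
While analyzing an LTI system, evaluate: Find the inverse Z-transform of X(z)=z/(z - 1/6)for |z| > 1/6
Standard pair: z/(z-a) <-> a^n * u[n] for causal signals
With a = 1/6: x[n] = (1/6)^n * u[n]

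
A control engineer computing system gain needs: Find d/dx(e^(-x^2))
Chain rule: d/dx[e^u] = e^u · u' where u = -x^2
u' = -2x

Answer: -2x·e^(-x^2)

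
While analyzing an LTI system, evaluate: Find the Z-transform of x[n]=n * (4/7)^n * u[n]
Using the property Z{n * a^n * u[n]}=az/(z-a)^2
With a=4/7: X(z)=(4/7)z/(z - 4/7)^2, |z| > 4/7

Answer: (4/7)z/(z - 4/7)^2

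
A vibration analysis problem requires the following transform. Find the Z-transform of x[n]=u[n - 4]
Using the time-shift property: Z{u[n-4]} = z^(-4) * z/(z-1)
= z^(-3)/(z-1)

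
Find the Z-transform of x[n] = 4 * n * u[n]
Z{n * u[n]}=z/(z-1)^2
By linearity: Z{4 * n * u[n]}=4z/(z-1)^2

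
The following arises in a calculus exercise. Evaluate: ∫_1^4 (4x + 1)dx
Step 1: Find antiderivative F(x)=2x^2 + x
Step 2: F(4) - F(1)=36 - (3)=33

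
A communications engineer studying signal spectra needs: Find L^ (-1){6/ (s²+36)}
L^(-1){w/(s²+w²)}=sin(wt)
Here w=6

Answer: sin(6t)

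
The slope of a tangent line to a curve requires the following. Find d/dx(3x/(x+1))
Quotient rule: (f/g)'=(f'g - fg')/g²
f=3x, f'=3
g=x + 1, g'=1

Answer: (3·(x + 1) - 3x)/(x + 1)²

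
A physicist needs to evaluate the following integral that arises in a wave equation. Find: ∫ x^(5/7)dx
Power rule: ∫ x^(5/7) dx = x^(12/7)/(12/7)+C

Answer: (7/12)·x^(12/7)+C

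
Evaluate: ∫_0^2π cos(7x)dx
Antiderivative: sin(7x)/7
Evaluate at bounds: [sin(7·2π)/7] - [sin(7·0)/7]
= ((0) - (0))/7 = 0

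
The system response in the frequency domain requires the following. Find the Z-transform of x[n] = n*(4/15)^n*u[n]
Using the property Z{n*a^n*u[n]} = az/(z-a)^2
With a = 4/15: X(z) = (4/15)z/(z - 4/15)^2, |z| > 4/15

Answer: (4/15)z/(z - 4/15)^2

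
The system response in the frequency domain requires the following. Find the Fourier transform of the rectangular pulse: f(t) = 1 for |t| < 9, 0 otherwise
F(omega) = integral from -9 to 9 of e^(-j * omega * t) dt
= 2 * sin(9 * omega)/omega = 18 * sinc(9 * omega/pi)

Answer: 2 * sin(9 * omega)/omega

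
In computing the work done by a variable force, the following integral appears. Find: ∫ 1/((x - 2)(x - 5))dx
Partial fractions: 1/((x-2)(x-5))=A/(x-2) + B/(x-5)
A=-1/3, B=1/3
∫ [-1/3· 1/(x-2) + 1/3· 1/(x-5)] dx
=(1/3)[ln|x-5| - ln|x-2|] + C

Answer: (1/3)·ln|(x-5)/(x-2)| + C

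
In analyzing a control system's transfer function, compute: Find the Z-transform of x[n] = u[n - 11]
Using the time-shift property: Z{u[n-11]}=z^(-11)*z/(z-1)
=z^(-10)/(z-1)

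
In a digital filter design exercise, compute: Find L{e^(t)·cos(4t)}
First shifting: L{e^(at)f(t)}=F(s-a)
L{cos(4t)}=s/(s²+16)
Shift: (s-1)/((s-1)²+16)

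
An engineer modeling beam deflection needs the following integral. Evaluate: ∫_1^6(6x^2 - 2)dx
Step 1: Find antiderivative F(x)=2x^3 - 2x
Step 2: F(6) - F(1)=420 - (0)=420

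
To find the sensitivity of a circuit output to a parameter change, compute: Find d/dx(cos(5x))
Chain rule: d/dx[cos(u)]=-sin(u)·u' where u=5x
u'=5

Answer: -5·sin(5x)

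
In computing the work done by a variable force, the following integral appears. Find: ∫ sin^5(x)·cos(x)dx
Let u = sin(x), du = cos(x) dx
∫ u^5 du = u^6/6 + C

Answer: sin^6(x)/6 + C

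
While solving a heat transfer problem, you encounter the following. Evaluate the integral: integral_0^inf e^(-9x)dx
integral_0^inf e^(-9x) dx=[-1/9 * e^(-9x)]_0^inf
=0 - (-1/9)=1/9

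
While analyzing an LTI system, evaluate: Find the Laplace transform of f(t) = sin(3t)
L{sin(wt)} = w/(s²+w²)
L{sin(3t)} = 3/(s²+9)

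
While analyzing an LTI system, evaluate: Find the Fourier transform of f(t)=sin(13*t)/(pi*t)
sin(W*t)/(pi*t) = (W/pi)*sinc(W*t/pi) is the impulse response of the ideal low-pass filter with cutoff W (here W = 13).
Its Fourier transform is a rectangular function:
F(omega) = 1 for |omega| < 13, 0 otherwise

Answer: rect(omega/26) [i.e., 1 for |omega| < 13, 0 otherwise]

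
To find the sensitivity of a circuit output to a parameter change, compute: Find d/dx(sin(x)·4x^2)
Product rule: (fg)' = f'g + fg'
f = sin(x), f' = cos(x)
g = 4x^2, g' = 8x

Answer: 4·cos(x)·x^2 + 8·sin(x)·x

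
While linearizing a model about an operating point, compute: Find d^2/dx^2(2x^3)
Apply power rule 2 times:
d^1: 6x^2
d^2: 12x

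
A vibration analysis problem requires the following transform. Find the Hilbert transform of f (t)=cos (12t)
The Hilbert transform shifts each frequency component by -pi/2.
H{cos(wt)}=sin(wt)
With w=12: H{cos(12t)}=sin(12t)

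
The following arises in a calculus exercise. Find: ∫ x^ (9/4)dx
Power rule: ∫ x^(9/4) dx=x^(13/4)/(13/4) + C

Answer: (4/13)·x^(13/4) + C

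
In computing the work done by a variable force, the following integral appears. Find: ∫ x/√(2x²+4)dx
Let u = 2x² + 4, du = 4x dx
∫ (1/4)·u^(-1/2) du = √u/2 + C

Answer: √(2x² + 4)/2 + C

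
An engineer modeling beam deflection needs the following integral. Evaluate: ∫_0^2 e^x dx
Antiderivative: e^x
Evaluate: (e^2-1)

Answer: e^2-1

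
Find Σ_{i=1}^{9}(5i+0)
=5·Σ i + 0·9=5·45 + 0=225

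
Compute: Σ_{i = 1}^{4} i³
Using formula: Σ i^3 = [n(n+1)/2]² = [4·5/2]² = 100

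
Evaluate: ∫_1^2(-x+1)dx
Step 1: Find antiderivative F(x)=(-1/2)x^2 + x
Step 2: F(2) - F(1)=0 - (1/2)=-1/2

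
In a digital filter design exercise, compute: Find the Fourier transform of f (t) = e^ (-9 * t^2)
The Fourier transform of a Gaussian e^(-a*t^2) is sqrt(pi/a)*e^(-omega^2/(4a)).
With a = 9: F(omega) = sqrt(pi)/3*e^(-omega^2/36)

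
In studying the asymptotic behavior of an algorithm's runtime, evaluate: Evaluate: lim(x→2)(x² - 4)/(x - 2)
Factor: (x² - 4) = (x-2)(x+2)
Cancel (x-2): lim(x→2) (x+2) = 4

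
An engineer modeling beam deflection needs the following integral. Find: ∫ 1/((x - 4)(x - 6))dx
Partial fractions: 1/((x-4)(x-6))=A/(x-4)+B/(x-6)
A=-1/2, B=1/2
∫ [-1/2· 1/(x-4)+1/2· 1/(x-6)] dx
=(1/2)[ln|x-6| - ln|x-4|]+C

Answer: (1/2)·ln|(x-6)/(x-4)|+C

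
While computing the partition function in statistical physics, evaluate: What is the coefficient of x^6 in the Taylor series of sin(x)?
sin(x) has only odd powers. Coefficient of x^6 = 0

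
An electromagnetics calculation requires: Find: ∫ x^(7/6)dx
Power rule: ∫ x^(7/6) dx=x^(13/6)/(13/6)+C

Answer: (6/13)·x^(13/6)+C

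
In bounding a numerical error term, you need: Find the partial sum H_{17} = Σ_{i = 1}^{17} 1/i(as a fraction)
H_17=1 + 1/2 + 1/3 + ... + 1/17
=42142223/12252240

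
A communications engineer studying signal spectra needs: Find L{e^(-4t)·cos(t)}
First shifting: L{e^(at)f(t)} = F(s-a)
L{cos(t)} = s/(s² + 1)
Shift: (s + 4)/((s + 4)² + 1)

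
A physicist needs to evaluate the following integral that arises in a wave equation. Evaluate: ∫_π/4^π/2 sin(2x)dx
Antiderivative: -cos(2x)/2
Evaluate at bounds: [-cos(2·π/2)/2] - [-cos(2·π/4)/2]
=(-(-1)+(0))/2=1/2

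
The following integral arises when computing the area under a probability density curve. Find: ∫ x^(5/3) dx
Power rule: ∫ x^(5/3) dx = x^(8/3)/(8/3) + C

Answer: (3/8)·x^(8/3) + C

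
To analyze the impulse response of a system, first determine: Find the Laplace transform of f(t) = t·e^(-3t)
L{t·e^(at)}=1/(s-a)²
L{t·e^(-3t)}=1/(s+3)²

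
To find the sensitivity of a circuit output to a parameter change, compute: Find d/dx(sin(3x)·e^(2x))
Product rule: (fg)'=f'g + fg'
f=sin(3x), f'=3·cos(3x)
g=e^(2x), g'=2·e^(2x)

Answer: 3·cos(3x)·e^(2x) + 2·sin(3x)·e^(2x)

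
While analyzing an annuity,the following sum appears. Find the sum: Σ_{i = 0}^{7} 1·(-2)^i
Geometric series: S=a(1 - r^n)/(1 - r)
a=1, r=-2, n=8
S=1(1 - 256)/3=-85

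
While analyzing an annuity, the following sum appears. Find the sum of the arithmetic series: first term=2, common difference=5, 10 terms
Last term: a_n = 2+(10-1)·5 = 47
Sum = n(a_1+a_n)/2 = 10(2+47)/2 = 245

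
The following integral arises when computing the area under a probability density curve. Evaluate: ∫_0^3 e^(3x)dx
Antiderivative: (1/3)e^(3x)
Evaluate: (1/3)(e^9 - 1)

Answer: (e^9 - 1)/3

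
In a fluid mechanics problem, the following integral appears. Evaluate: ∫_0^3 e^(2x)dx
Antiderivative: (1/2)e^(2x)
Evaluate: (1/2)(e^6 - 1)

Answer: (e^6 - 1)/2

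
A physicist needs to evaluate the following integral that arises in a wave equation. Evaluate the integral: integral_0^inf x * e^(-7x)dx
This is a Gamma integral. Substitute u=7x (du=7 dx):
integral_0^inf x*e^(-7x) dx=(1/7^2) integral_0^inf u^1*e^(-u) du
=Gamma(2)/7^2=1!/7^2=1/49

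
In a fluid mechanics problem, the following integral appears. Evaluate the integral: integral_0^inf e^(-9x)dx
integral_0^inf e^(-9x) dx = [-1/9 * e^(-9x)]_0^inf
= 0 - (-1/9) = 1/9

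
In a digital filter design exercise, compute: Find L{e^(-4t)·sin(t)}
First shifting: L{e^(at)f(t)} = F(s-a)
L{sin(t)} = 1/(s²+1)
Shift: 1/((s+4)²+1)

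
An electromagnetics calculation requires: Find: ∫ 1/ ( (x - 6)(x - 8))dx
Partial fractions: 1/((x-6)(x-8))=A/(x-6) + B/(x-8)
A=-1/2, B=1/2
∫ [-1/2· 1/(x-6) + 1/2· 1/(x-8)] dx
=(1/2)[ln|x-8| - ln|x-6|] + C

Answer: (1/2)·ln|(x-8)/(x-6)| + C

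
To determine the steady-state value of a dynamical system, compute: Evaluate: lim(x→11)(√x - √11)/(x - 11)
Multiply by conjugate (√x + √11)/(√x + √11):
= (x - 11)/((x - 11)(√x + √11)) = 1/(√x + √11)
As x → 11: 1/(2√11)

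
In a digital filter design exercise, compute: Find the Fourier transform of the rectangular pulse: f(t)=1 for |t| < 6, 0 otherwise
F(omega) = integral from -6 to 6 of e^(-j * omega * t) dt
= 2 * sin(6 * omega)/omega = 12 * sinc(6 * omega/pi)

Answer: 2 * sin(6 * omega)/omega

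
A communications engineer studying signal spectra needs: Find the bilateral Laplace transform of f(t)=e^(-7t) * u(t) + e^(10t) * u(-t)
For e^(-7t) * u(t): L = 1/(s + 7), Re(s) > -7
For e^(10t) * u(-t): L = -1/(s-10), Re(s) < 10
Combined: F(s) = 1/(s + 7) - 1/(s-10), -7 < Re(s) < 10

Answer: 1/(s + 7) - 1/(s-10), ROC: -7 < Re(s) < 10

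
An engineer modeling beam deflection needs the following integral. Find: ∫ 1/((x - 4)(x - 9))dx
Partial fractions: 1/((x-4)(x-9))=A/(x-4)+B/(x-9)
A=-1/5, B=1/5
∫ [-1/5· 1/(x-4)+1/5· 1/(x-9)] dx
=(1/5)[ln|x-9| - ln|x-4|]+C

Answer: (1/5)·ln|(x-9)/(x-4)|+C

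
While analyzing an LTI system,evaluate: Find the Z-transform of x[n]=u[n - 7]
Using the time-shift property: Z{u[n-7]}=z^(-7) * z/(z-1)
=z^(-6)/(z-1)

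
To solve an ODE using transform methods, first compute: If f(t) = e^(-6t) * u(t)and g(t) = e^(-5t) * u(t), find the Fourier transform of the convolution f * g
By the convolution theorem: F{f * g}=F(omega) * G(omega)
F(omega)=1/(6 + j * omega), G(omega)=1/(5 + j * omega)
F{f * g}=1/((6 + j * omega)(5 + j * omega))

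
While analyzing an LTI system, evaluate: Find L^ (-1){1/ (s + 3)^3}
L^(-1){1/(s-a)^n}=t^(n-1)·e^(at)/(n-1)!
Here a=-3, n=3: t^2·e^(-3t)/2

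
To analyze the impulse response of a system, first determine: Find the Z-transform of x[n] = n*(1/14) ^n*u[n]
Using the property Z{n * a^n * u[n]} = az/(z-a)^2
With a = 1/14: X(z) = (1/14)z/(z - 1/14)^2, |z| > 1/14

Answer: (1/14)z/(z - 1/14)^2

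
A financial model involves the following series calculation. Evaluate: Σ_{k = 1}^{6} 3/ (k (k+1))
Partial fractions: 3/(k(k+1)) = 3/k - 3/(k+1)
Telescoping sum: 3(1-1/7) = 3·6/7

Answer: 18/7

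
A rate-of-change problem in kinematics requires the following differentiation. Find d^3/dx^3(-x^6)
Apply power rule 3 times:
d^1: -6x^5
d^2: -30x^4
d^3: -120x^3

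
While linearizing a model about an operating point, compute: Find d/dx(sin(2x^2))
Chain rule: d/dx[sin(u)]=cos(u)·u' where u=2x^2
u'=4x

Answer: 4x·cos(2x^2)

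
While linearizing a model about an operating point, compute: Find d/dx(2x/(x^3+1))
Quotient rule: (f/g)' = (f'g - fg')/g²
f = 2x, f' = 2
g = x^3+1, g' = 3x^2

Answer: (2·(x^3+1)-6x^3)/(x^3+1)²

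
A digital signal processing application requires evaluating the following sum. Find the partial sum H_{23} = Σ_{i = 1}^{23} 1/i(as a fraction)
H_23 = 1+1/2+1/3+...+1/23
= 444316699/118982864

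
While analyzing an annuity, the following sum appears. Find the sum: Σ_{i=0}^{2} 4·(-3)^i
Geometric series: S=a(1 - r^n)/(1 - r)
a=4, r=-3, n=3
S=4(1+27)/4=28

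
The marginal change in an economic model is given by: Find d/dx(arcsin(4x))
d/dx[arcsin(u)] = u'/√(1-u²), u = 4x, u' = 4

Answer: 4/√(1-16x²)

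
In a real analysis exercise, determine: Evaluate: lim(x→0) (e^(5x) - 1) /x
L'Hôpital (0/0): lim 5e^(5x)/1 = 5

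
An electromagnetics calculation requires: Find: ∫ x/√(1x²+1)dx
Let u=x² + 1, du=2x dx
∫ (1/2)·u^(-1/2) du=√u + C

Answer: √(x² + 1) + C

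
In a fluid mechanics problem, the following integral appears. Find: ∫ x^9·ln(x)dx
By parts: u=ln(x), dv=x^9 dx
du=1/x dx, v=x^10/10
=x^10·ln(x)/10 - ∫ x^9/10 dx
=x^10·ln(x)/10 - x^10/100+C

Answer: x^10(ln(x)/10-1/100)+C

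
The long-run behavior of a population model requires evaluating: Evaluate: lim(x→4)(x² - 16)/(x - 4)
Factor: (x² - 16)=(x-4)(x + 4)
Cancel (x-4): lim(x→4) (x + 4)=8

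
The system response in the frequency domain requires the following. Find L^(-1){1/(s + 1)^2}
L^(-1){1/(s-a)^n} = t^(n-1)·e^(at)/(n-1)!
Here a = -1, n = 2: t^1·e^(-t)/1

Answer: t·e^(-t)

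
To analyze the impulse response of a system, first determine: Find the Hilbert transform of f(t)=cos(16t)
The Hilbert transform shifts each frequency component by -pi/2.
H{cos(wt)} = sin(wt)
With w = 16: H{cos(16t)} = sin(16t)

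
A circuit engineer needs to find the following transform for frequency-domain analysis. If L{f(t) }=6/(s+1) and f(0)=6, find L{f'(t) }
L{f'(t)}=s·F(s) - f(0)=6s/(s + 1) - 6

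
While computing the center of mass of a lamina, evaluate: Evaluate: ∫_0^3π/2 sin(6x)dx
Antiderivative: -cos(6x)/6
Evaluate at bounds: [-cos(6·3π/2)/6] - [-cos(6·0)/6]
= (-(-1)+(1))/6 = 1/3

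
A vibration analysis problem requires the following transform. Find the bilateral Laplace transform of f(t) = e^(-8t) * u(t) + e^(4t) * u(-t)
For e^(-8t) * u(t): L = 1/(s+8), Re(s) > -8
For e^(4t) * u(-t): L = -1/(s-4), Re(s) < 4
Combined: F(s) = 1/(s+8)-1/(s-4), -8 < Re(s) < 4

Answer: 1/(s+8)-1/(s-4), ROC: -8 < Re(s) < 4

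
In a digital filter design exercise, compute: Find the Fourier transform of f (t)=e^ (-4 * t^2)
The Fourier transform of a Gaussian e^(-a*t^2) is sqrt(pi/a)*e^(-omega^2/(4a)).
With a = 4: F(omega) = sqrt(pi)/2*e^(-omega^2/16)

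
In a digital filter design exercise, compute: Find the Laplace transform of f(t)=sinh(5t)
L{sinh(at)}=a/(s²-a²)
L{sinh(5t)}=5/(s²-25)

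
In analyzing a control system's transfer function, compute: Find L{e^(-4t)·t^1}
First shifting: L{e^(at)f(t)}=F(s-a)
L{t^1}=1/s^2
Shift s → s+4: 1/(s+4)^2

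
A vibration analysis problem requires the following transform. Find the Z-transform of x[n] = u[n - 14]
Using the time-shift property: Z{u[n-14]}=z^(-14) * z/(z-1)
=z^(-13)/(z-1)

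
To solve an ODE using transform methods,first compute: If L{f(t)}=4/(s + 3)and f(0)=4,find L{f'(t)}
L{f'(t)}=s·F(s) - f(0)=4s/(s+3)-4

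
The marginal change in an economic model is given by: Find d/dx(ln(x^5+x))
Chain rule: d/dx[ln(u)]=u'/u where u=x^5+x
u'=5x^4+1

Answer: (5x^4+1)/(x^5+x)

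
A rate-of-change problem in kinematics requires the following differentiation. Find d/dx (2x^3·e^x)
Product rule: (fg)' = f'g + fg'
f = 2x^3, f' = 6x^2
g = e^x, g' = e^x

Answer: 6x^2·e^x + 2x^3·e^x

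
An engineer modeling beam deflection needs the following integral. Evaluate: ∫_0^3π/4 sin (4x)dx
Antiderivative: -cos(4x)/4
Evaluate at bounds: [-cos(4·3π/4)/4] - [-cos(4·0)/4]
=(-(-1) + (1))/4=1/2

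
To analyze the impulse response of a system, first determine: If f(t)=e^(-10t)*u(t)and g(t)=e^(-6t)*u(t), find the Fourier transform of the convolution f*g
By the convolution theorem: F{f*g} = F(omega)*G(omega)
F(omega) = 1/(10 + j*omega), G(omega) = 1/(6 + j*omega)
F{f*g} = 1/((10 + j*omega)(6 + j*omega))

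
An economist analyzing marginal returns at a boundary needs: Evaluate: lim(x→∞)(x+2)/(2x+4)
Divide numerator and denominator by x:
lim (1 + 2/x)/(2 + 4/x) = 1/2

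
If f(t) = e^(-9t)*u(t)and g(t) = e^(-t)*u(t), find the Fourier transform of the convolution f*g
By the convolution theorem: F{f*g}=F(omega)*G(omega)
F(omega)=1/(9 + j*omega), G(omega)=1/(1 + j*omega)
F{f*g}=1/((9 + j*omega)(1 + j*omega))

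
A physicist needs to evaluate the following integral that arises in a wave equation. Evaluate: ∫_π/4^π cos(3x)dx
Antiderivative: sin(3x)/3
Evaluate at bounds: [sin(3·π)/3] - [sin(3·π/4)/3]
= ((0) - (√2/2))/3 = -√2/6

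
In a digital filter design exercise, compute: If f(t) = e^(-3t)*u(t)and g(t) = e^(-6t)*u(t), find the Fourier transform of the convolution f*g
By the convolution theorem: F{f * g}=F(omega) * G(omega)
F(omega)=1/(3+j * omega), G(omega)=1/(6+j * omega)
F{f * g}=1/((3+j * omega)(6+j * omega))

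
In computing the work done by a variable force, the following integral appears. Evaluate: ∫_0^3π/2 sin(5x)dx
Antiderivative: -cos(5x)/5
Evaluate at bounds: [-cos(5·3π/2)/5] - [-cos(5·0)/5]
=(-(0)+(1))/5=1/5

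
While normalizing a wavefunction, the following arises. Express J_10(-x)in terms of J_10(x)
For integer n: J_n(-x) = (-1)^n J_n(x)
With n = 10: J_10(-x) = (-1)^10 J_10(x) = J_10(x)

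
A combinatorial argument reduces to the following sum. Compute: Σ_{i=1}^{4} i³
Using formula: Σ i^3 = [n(n + 1)/2]² = [4·5/2]² = 100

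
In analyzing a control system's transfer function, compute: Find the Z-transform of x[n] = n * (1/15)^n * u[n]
Using the property Z{n * a^n * u[n]}=az/(z-a)^2
With a=1/15: X(z)=(1/15)z/(z - 1/15)^2, |z| > 1/15

Answer: (1/15)z/(z - 1/15)^2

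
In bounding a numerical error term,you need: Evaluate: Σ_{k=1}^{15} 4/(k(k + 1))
Partial fractions: 4/(k(k+1))=4/k - 4/(k+1)
Telescoping sum: 4(1-1/16)=4·15/16

Answer: 15/4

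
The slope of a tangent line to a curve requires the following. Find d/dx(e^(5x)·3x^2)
Product rule: (fg)'=f'g + fg'
f=e^(5x), f'=5·e^(5x)
g=3x^2, g'=6x

Answer: 15·e^(5x)·x^2 + 6·e^(5x)·x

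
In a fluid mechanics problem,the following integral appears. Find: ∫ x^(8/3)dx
Power rule: ∫ x^(8/3) dx = x^(11/3)/(11/3)+C

Answer: (3/11)·x^(11/3)+C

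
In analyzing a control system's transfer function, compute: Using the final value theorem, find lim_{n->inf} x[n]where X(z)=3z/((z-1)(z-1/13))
Final value theorem: lim x[n] = lim_{z->1} (z-1) * X(z)
(z-1) * X(z) = 3z/(z-1/13)
As z->1: 3/(1-1/13) = 3/(12/13) = 13/4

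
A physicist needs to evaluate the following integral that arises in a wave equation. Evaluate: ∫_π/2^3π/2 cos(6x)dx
Antiderivative: sin(6x)/6
Evaluate at bounds: [sin(6·3π/2)/6] - [sin(6·π/2)/6]
=((0) - (0))/6=0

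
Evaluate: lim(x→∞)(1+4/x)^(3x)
Rewrite as [(1 + 4/x)^x]^3.
lim(1 + 4/x)^x=e^4, so limit=(e^4)^3=e^12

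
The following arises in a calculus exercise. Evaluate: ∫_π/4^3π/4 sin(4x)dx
Antiderivative: -cos(4x)/4
Evaluate at bounds: [-cos(4·3π/4)/4] - [-cos(4·π/4)/4]
= (-(-1)+(-1))/4 = 0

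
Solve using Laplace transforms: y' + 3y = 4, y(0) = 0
Take L of both sides: sY(s)-0+3Y(s)=4/s
Y(s)(s+3)=4/s+0
Y(s)=4/(s(s+3))+0/(s+3)
Partial fractions: 4/(s(s+3))=(4/3)/s - (4/3)/(s+3)
So Y(s)=(4/3)/s - (4/3)/(s+3)
Inverse transform (L^(-1){1/s}=1, L^(-1){1/(s+3)}=e^(-3t)):

Answer: y(t)=4/3 - (4/3)·e^(-3t)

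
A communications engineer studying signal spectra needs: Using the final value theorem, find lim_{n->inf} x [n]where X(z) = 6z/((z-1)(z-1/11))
Final value theorem: lim x[n]=lim_{z->1} (z-1)*X(z)
(z-1)*X(z)=6z/(z-1/11)
As z->1: 6/(1-1/11)=6/(10/11)=33/5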